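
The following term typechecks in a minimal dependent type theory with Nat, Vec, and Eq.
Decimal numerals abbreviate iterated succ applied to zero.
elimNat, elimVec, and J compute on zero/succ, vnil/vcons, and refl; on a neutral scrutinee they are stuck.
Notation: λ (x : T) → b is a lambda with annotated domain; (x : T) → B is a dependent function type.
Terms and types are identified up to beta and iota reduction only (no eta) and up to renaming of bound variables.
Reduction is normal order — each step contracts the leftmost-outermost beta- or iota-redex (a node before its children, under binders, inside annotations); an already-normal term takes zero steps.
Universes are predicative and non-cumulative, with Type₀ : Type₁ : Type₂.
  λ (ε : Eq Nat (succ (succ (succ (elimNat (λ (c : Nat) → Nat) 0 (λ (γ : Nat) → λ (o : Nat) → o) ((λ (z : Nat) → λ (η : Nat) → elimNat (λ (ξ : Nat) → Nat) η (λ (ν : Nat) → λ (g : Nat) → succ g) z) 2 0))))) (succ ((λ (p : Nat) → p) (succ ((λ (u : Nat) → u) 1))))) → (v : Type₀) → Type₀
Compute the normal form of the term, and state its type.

normal form:
  λ (ε : Eq Nat 3 3) → (c : Type₀) → Type₀
the term's type:
  (ε : Eq Nat 3 3) → Type₁


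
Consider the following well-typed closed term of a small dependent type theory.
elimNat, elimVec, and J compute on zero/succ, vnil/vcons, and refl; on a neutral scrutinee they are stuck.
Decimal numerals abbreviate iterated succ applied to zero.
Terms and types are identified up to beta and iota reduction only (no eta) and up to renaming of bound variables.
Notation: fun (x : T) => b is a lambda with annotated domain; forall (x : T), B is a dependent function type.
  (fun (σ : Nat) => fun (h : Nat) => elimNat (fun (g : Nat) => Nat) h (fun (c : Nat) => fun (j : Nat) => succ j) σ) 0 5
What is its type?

the term's type:
  Nat


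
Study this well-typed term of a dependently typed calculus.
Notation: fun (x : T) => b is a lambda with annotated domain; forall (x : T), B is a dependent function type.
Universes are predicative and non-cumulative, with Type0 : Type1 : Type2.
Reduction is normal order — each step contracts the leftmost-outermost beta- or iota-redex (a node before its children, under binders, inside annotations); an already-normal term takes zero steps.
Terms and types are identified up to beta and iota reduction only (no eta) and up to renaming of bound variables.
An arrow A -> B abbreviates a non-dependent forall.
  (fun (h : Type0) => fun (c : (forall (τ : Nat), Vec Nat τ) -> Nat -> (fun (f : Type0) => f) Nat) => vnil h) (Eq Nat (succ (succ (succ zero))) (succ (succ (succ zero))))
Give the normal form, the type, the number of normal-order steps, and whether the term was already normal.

resulting normal form:
  fun (h : (forall (c : Nat), Vec Nat c) -> Nat -> Nat) => vnil (Eq Nat (succ (succ (succ zero))) (succ (succ (succ zero))))
inferred type:
  ((forall (h : Nat), Vec Nat h) -> Nat -> Nat) -> Vec (Eq Nat (succ (succ (succ zero))) (succ (succ (succ zero)))) zero
reduction steps (normal order): 2
term was already normal: no
first contracted redex: a beta-redex


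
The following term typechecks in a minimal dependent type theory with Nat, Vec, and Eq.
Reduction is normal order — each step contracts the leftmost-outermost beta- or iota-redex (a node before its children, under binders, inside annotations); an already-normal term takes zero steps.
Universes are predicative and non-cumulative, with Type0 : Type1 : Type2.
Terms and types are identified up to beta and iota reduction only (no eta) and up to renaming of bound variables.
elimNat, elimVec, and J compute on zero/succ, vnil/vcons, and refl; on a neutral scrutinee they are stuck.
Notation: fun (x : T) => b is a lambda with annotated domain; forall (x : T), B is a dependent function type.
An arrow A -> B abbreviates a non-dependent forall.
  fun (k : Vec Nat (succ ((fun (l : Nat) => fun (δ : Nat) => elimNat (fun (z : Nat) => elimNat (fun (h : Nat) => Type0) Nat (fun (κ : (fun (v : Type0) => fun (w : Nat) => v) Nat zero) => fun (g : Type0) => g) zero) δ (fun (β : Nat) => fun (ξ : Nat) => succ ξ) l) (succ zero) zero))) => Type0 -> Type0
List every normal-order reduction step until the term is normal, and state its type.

reduction (normal order):
  fun (k : Vec Nat (succ ((fun (l : Nat) => fun (δ : Nat) => elimNat (fun (z : Nat) => elimNat (fun (h : Nat) => Type0) Nat (fun (κ : (fun (v : Type0) => fun (w : Nat) => v) Nat zero) => fun (g : Type0) => g) zero) δ (fun (β : Nat) => fun (ξ : Nat) => succ ξ) l) (succ zero) zero))) => Type0 -> Type0
  ~> fun (k : Vec Nat (succ ((fun (l : Nat) => elimNat (fun (δ : Nat) => elimNat (fun (z : Nat) => Type0) Nat (fun (h : (fun (κ : Type0) => fun (v : Nat) => κ) Nat zero) => fun (w : Type0) => w) zero) l (fun (g : Nat) => fun (β : Nat) => succ β) (succ zero)) zero))) => Type0 -> Type0
  ~> fun (k : Vec Nat (succ (elimNat (fun (l : Nat) => elimNat (fun (δ : Nat) => Type0) Nat (fun (z : (fun (h : Type0) => fun (κ : Nat) => h) Nat zero) => fun (v : Type0) => v) zero) zero (fun (w : Nat) => fun (g : Nat) => succ g) (succ zero)))) => Type0 -> Type0
  ~> fun (k : Vec Nat (succ ((fun (l : Nat) => fun (δ : Nat) => succ δ) zero (elimNat (fun (z : Nat) => elimNat (fun (h : Nat) => Type0) Nat (fun (κ : (fun (v : Type0) => fun (w : Nat) => v) Nat zero) => fun (g : Type0) => g) zero) zero (fun (β : Nat) => fun (ξ : Nat) => succ ξ) zero)))) => Type0 -> Type0
  ~> fun (k : Vec Nat (succ ((fun (l : Nat) => succ l) (elimNat (fun (δ : Nat) => elimNat (fun (z : Nat) => Type0) Nat (fun (h : (fun (κ : Type0) => fun (v : Nat) => κ) Nat zero) => fun (w : Type0) => w) zero) zero (fun (g : Nat) => fun (β : Nat) => succ β) zero)))) => Type0 -> Type0
  ~> fun (k : Vec Nat (succ (succ (elimNat (fun (l : Nat) => elimNat (fun (δ : Nat) => Type0) Nat (fun (z : (fun (h : Type0) => fun (κ : Nat) => h) Nat zero) => fun (v : Type0) => v) zero) zero (fun (w : Nat) => fun (g : Nat) => succ g) zero)))) => Type0 -> Type0
  ~> fun (k : Vec Nat (succ (succ zero))) => Type0 -> Type0
type:
  Vec Nat (succ (succ zero)) -> Type1


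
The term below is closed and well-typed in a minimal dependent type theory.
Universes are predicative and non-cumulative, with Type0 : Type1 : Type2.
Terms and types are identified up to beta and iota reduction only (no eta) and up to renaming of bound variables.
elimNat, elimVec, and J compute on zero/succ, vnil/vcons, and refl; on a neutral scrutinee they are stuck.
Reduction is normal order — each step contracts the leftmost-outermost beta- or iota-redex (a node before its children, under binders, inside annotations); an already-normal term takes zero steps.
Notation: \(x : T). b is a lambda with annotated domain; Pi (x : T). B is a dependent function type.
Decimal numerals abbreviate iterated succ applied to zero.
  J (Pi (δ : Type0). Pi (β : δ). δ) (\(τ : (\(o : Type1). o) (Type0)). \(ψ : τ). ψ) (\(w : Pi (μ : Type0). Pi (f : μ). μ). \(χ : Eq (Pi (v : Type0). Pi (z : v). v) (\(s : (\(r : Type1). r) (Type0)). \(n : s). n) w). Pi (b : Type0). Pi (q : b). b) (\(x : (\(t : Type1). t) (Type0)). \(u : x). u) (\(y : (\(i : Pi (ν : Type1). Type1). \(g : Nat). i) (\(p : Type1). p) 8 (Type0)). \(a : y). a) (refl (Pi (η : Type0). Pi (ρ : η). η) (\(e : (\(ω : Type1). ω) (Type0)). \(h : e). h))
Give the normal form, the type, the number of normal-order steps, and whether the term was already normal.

resulting normal form:
  \(δ : Type0). \(β : δ). β
the term's type:
  Pi (δ : Type0). Pi (β : δ). δ
reduction steps (normal order): 2
term was already normal: no
first contracted redex: a J iota-redex


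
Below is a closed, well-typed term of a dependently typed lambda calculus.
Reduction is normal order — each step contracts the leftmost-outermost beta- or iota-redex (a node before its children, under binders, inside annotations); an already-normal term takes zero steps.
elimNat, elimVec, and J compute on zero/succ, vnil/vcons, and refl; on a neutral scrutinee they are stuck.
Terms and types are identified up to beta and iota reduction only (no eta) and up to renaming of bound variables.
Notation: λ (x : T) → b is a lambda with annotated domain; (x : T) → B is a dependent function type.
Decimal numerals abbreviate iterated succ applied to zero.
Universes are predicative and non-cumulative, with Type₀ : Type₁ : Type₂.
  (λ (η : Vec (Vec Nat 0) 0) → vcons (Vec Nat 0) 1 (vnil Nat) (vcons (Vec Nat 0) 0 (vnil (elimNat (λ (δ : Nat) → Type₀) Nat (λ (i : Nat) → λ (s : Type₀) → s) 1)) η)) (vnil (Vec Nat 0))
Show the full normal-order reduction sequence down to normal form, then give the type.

normal-order reduction sequence:
  (λ (η : Vec (Vec Nat 0) 0) → vcons (Vec Nat 0) 1 (vnil Nat) (vcons (Vec Nat 0) 0 (vnil (elimNat (λ (δ : Nat) → Type₀) Nat (λ (i : Nat) → λ (s : Type₀) → s) 1)) η)) (vnil (Vec Nat 0))
  ~> vcons (Vec Nat 0) 1 (vnil Nat) (vcons (Vec Nat 0) 0 (vnil (elimNat (λ (η : Nat) → Type₀) Nat (λ (δ : Nat) → λ (i : Type₀) → i) 1)) (vnil (Vec Nat 0)))
  ~> vcons (Vec Nat 0) 1 (vnil Nat) (vcons (Vec Nat 0) 0 (vnil ((λ (η : Nat) → λ (δ : Type₀) → δ) 0 (elimNat (λ (i : Nat) → Type₀) Nat (λ (s : Nat) → λ (o : Type₀) → o) 0))) (vnil (Vec Nat 0)))
  ~> vcons (Vec Nat 0) 1 (vnil Nat) (vcons (Vec Nat 0) 0 (vnil ((λ (η : Type₀) → η) (elimNat (λ (δ : Nat) → Type₀) Nat (λ (i : Nat) → λ (s : Type₀) → s) 0))) (vnil (Vec Nat 0)))
  ~> vcons (Vec Nat 0) 1 (vnil Nat) (vcons (Vec Nat 0) 0 (vnil (elimNat (λ (η : Nat) → Type₀) Nat (λ (δ : Nat) → λ (i : Type₀) → i) 0)) (vnil (Vec Nat 0)))
  ~> vcons (Vec Nat 0) 1 (vnil Nat) (vcons (Vec Nat 0) 0 (vnil Nat) (vnil (Vec Nat 0)))
type:
  Vec (Vec Nat 0) 2


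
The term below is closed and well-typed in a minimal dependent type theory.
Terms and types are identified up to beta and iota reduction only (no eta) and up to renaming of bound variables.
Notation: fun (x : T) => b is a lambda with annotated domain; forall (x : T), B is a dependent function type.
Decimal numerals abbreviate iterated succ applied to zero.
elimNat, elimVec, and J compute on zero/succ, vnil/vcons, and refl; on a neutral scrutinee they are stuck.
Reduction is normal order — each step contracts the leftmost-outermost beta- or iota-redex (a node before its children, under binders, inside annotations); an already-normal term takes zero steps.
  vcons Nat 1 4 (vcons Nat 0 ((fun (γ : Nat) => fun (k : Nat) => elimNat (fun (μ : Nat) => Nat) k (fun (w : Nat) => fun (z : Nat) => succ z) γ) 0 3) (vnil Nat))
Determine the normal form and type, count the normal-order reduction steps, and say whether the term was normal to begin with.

reduced normal form:
  vcons Nat 1 4 (vcons Nat 0 3 (vnil Nat))
inferred type:
  Vec Nat 2
normal-order step count: 3
already normal: no
first redex: a beta-redex


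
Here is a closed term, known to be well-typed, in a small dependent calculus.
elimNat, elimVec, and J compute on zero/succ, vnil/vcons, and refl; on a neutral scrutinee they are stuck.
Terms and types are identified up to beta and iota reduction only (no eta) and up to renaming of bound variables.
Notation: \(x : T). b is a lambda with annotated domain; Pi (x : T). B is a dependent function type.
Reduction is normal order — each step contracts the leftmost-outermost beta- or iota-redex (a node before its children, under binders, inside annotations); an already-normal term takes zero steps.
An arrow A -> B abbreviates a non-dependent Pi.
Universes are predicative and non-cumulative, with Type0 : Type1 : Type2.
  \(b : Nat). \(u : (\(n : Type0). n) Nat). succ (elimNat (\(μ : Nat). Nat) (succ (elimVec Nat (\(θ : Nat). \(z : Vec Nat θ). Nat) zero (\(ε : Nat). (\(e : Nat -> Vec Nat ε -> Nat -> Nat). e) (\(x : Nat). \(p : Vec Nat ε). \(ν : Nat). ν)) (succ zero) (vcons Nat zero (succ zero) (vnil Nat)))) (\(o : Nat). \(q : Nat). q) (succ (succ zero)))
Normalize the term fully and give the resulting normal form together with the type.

reduced normal form:
  \(b : Nat). \(u : Nat). succ (succ zero)
the term's type:
  Nat -> Nat -> Nat
observation: contracting a beta-redex first, the term normalizes in 15 steps.


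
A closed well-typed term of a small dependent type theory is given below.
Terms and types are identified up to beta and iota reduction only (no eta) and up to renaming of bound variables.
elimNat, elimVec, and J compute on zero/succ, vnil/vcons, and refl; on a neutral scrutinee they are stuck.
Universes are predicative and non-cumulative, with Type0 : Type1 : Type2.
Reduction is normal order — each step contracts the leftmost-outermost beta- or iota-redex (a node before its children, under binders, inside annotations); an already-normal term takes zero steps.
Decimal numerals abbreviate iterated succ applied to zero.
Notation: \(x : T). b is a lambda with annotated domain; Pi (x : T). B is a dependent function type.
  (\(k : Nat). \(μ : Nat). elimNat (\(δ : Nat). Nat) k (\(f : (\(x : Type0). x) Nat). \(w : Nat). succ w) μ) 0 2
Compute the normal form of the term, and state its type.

normal form:
  2
inferred type:
  Nat


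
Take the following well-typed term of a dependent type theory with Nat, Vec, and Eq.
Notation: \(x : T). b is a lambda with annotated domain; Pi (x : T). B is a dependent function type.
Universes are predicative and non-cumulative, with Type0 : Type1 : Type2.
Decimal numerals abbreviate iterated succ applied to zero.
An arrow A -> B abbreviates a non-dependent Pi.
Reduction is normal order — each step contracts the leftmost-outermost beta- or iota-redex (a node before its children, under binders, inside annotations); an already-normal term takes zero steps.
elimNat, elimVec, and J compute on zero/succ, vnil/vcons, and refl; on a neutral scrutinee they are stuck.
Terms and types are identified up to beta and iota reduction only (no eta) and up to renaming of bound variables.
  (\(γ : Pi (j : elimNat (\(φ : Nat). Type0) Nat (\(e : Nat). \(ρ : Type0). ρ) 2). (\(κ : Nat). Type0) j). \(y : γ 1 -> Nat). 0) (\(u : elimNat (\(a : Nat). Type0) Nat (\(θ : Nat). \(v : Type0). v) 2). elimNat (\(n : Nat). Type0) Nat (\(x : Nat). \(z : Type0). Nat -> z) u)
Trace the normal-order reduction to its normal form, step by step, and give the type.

reduction (normal order):
  (\(γ : Pi (j : elimNat (\(φ : Nat). Type0) Nat (\(e : Nat). \(ρ : Type0). ρ) 2). (\(κ : Nat). Type0) j). \(y : γ 1 -> Nat). 0) (\(u : elimNat (\(a : Nat). Type0) Nat (\(θ : Nat). \(v : Type0). v) 2). elimNat (\(n : Nat). Type0) Nat (\(x : Nat). \(z : Type0). Nat -> z) u)
  ~> \(γ : (\(j : elimNat (\(φ : Nat). Type0) Nat (\(e : Nat). \(ρ : Type0). ρ) 2). elimNat (\(κ : Nat). Type0) Nat (\(y : Nat). \(u : Type0). Nat -> u) j) 1 -> Nat). 0
  ~> \(γ : elimNat (\(j : Nat). Type0) Nat (\(φ : Nat). \(e : Type0). Nat -> e) 1 -> Nat). 0
  ~> \(γ : (\(j : Nat). \(φ : Type0). Nat -> φ) 0 (elimNat (\(e : Nat). Type0) Nat (\(ρ : Nat). \(κ : Type0). Nat -> κ) 0) -> Nat). 0
  ~> \(γ : (\(j : Type0). Nat -> j) (elimNat (\(φ : Nat). Type0) Nat (\(e : Nat). \(ρ : Type0). Nat -> ρ) 0) -> Nat). 0
  ~> \(γ : (Nat -> elimNat (\(j : Nat). Type0) Nat (\(φ : Nat). \(e : Type0). Nat -> e) 0) -> Nat). 0
  ~> \(γ : (Nat -> Nat) -> Nat). 0
the term's type:
  ((Nat -> Nat) -> Nat) -> Nat


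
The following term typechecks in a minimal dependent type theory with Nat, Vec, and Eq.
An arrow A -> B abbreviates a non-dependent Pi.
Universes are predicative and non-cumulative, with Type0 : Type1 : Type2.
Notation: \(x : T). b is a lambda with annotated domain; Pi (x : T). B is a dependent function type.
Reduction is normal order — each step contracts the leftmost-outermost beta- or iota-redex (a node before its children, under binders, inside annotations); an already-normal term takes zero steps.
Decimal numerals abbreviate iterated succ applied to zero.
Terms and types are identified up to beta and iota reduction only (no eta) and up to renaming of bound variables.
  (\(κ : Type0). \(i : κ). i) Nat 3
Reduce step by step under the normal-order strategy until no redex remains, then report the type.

reduction (normal order):
  (\(κ : Type0). \(i : κ). i) Nat 3
  ~> (\(κ : Nat). κ) 3
  ~> 3
inferred type:
  Nat


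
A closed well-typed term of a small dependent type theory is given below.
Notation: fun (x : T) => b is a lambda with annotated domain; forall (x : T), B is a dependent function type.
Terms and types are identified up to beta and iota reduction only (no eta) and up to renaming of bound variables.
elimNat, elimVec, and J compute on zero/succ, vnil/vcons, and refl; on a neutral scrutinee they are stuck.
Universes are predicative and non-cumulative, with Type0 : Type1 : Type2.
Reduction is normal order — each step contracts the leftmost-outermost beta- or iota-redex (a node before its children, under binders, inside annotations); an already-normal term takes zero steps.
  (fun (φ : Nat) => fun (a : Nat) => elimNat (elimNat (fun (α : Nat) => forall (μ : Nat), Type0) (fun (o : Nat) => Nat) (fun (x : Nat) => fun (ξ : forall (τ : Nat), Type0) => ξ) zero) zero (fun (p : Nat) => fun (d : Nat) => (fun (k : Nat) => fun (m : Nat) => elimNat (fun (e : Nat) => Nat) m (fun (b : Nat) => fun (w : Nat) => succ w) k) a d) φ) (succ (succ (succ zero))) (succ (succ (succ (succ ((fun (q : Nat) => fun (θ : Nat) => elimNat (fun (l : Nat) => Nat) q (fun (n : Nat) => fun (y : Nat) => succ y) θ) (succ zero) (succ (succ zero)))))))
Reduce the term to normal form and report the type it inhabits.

normal form:
  succ (succ (succ (succ (succ (succ (succ (succ (succ (succ (succ (succ (succ (succ (succ (succ (succ (succ (succ (succ (succ zero))))))))))))))))))))
inferred type:
  Nat


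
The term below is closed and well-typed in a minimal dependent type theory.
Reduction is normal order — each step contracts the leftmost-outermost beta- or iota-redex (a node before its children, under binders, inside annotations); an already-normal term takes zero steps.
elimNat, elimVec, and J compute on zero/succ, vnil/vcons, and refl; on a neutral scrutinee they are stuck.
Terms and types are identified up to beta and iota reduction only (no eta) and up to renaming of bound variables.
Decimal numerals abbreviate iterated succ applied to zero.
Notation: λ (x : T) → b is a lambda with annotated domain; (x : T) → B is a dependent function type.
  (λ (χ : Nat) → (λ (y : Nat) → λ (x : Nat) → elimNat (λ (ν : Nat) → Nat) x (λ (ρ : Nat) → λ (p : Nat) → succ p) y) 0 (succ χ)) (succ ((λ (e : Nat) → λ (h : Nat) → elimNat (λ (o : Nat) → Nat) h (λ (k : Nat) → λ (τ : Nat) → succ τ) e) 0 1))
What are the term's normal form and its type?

resulting normal form:
  3
the term's type:
  Nat
observation: 7 normal-order steps separate the term from its normal form.


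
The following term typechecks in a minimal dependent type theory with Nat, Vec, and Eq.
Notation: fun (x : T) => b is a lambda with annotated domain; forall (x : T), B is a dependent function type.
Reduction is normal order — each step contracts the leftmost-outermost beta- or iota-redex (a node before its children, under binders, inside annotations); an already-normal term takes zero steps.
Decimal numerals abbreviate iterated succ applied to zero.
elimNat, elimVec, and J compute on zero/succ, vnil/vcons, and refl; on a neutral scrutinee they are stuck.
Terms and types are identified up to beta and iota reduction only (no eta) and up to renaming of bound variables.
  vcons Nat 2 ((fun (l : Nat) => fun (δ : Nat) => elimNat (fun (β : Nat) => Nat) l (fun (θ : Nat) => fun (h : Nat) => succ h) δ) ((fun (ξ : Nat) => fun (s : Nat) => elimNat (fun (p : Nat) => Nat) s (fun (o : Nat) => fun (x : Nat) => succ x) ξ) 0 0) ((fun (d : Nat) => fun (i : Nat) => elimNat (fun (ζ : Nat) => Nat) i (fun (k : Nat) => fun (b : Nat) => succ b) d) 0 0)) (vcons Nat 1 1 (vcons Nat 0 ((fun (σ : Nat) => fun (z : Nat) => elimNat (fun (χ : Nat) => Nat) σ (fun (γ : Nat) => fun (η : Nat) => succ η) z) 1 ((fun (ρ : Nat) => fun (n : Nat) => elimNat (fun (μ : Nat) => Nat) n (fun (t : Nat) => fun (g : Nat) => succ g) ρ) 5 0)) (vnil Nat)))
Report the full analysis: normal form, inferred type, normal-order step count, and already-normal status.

reduced normal form:
  vcons Nat 2 0 (vcons Nat 1 1 (vcons Nat 0 6 (vnil Nat)))
the term's type:
  Vec Nat 3
steps to reach normal form (normal order): 45
term was already normal: no
first redex: a beta-redex


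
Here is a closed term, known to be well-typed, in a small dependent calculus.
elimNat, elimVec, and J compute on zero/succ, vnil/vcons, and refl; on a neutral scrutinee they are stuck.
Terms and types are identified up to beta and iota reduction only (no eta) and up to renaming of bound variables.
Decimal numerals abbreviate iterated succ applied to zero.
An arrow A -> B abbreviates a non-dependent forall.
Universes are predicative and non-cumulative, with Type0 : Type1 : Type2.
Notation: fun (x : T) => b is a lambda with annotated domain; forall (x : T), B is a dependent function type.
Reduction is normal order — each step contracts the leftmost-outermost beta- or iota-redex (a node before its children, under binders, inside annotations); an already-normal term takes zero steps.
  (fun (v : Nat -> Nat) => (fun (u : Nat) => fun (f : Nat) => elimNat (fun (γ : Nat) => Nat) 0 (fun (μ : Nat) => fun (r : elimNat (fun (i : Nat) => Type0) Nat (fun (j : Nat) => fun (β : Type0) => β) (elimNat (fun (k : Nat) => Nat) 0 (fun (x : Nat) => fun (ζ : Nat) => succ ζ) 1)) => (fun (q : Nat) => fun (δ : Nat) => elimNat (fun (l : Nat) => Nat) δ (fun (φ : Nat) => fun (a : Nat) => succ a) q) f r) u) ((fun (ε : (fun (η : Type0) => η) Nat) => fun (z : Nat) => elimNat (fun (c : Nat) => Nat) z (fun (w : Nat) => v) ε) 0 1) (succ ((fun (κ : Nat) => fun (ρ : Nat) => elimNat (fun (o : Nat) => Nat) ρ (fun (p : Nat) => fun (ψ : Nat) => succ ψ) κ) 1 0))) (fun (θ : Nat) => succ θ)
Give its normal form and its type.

reduced normal form:
  2
type:
  Nat
observation: 33 normal-order steps separate the term from its normal form.


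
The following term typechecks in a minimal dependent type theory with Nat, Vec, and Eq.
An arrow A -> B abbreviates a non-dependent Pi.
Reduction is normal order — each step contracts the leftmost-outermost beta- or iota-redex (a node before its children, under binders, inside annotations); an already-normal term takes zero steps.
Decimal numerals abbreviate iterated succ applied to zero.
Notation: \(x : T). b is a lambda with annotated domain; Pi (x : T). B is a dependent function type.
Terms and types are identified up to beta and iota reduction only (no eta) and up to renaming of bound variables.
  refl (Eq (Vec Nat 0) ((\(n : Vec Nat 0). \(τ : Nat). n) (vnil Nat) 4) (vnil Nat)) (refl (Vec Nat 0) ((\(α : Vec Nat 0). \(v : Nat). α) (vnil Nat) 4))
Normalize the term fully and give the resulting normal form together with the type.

resulting normal form:
  refl (Eq (Vec Nat 0) (vnil Nat) (vnil Nat)) (refl (Vec Nat 0) (vnil Nat))
type:
  Eq (Eq (Vec Nat 0) (vnil Nat) (vnil Nat)) (refl (Vec Nat 0) (vnil Nat)) (refl (Vec Nat 0) (vnil Nat))
observation: the term reaches its normal form after 4 normal-order steps.


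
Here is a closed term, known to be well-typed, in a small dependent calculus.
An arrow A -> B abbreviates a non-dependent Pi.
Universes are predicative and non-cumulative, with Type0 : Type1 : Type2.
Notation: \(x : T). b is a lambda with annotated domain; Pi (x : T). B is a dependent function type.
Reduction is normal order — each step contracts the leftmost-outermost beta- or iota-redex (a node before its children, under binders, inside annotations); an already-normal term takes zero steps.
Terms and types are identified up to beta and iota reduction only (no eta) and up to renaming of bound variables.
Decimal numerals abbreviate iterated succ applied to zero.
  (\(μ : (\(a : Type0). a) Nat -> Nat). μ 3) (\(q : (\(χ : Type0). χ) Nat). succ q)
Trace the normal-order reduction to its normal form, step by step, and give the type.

normal-order reduction:
  (\(μ : (\(a : Type0). a) Nat -> Nat). μ 3) (\(q : (\(χ : Type0). χ) Nat). succ q)
  ~> (\(μ : (\(a : Type0). a) Nat). succ μ) 3
  ~> 4
inferred type:
  Nat


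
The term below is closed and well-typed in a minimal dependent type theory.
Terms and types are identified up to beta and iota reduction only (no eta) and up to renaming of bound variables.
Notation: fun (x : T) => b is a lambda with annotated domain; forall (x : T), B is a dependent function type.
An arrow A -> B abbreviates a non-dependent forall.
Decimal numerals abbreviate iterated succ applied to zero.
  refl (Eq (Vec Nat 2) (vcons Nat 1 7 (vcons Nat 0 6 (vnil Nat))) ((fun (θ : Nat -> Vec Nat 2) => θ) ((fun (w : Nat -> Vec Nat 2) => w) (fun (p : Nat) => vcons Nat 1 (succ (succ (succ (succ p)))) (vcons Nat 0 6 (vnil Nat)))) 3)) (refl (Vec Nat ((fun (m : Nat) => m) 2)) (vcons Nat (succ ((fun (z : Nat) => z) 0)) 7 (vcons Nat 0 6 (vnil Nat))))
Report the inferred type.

type:
  Eq (Eq (Vec Nat 2) (vcons Nat 1 7 (vcons Nat 0 6 (vnil Nat))) (vcons Nat 1 7 (vcons Nat 0 6 (vnil Nat)))) (refl (Vec Nat 2) (vcons Nat 1 7 (vcons Nat 0 6 (vnil Nat)))) (refl (Vec Nat 2) (vcons Nat 1 7 (vcons Nat 0 6 (vnil Nat))))


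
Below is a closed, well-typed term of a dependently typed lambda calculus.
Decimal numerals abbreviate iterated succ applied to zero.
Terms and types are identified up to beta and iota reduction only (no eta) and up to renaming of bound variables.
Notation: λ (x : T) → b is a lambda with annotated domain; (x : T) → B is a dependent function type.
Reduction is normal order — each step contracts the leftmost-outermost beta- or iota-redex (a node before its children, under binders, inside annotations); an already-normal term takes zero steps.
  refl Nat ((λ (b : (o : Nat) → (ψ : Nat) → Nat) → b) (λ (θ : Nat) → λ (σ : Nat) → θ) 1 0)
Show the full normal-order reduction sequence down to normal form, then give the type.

normal-order reduction sequence:
  refl Nat ((λ (b : (o : Nat) → (ψ : Nat) → Nat) → b) (λ (θ : Nat) → λ (σ : Nat) → θ) 1 0)
  ~> refl Nat ((λ (b : Nat) → λ (o : Nat) → b) 1 0)
  ~> refl Nat ((λ (b : Nat) → 1) 0)
  ~> refl Nat 1
inferred type:
  Eq Nat 1 1


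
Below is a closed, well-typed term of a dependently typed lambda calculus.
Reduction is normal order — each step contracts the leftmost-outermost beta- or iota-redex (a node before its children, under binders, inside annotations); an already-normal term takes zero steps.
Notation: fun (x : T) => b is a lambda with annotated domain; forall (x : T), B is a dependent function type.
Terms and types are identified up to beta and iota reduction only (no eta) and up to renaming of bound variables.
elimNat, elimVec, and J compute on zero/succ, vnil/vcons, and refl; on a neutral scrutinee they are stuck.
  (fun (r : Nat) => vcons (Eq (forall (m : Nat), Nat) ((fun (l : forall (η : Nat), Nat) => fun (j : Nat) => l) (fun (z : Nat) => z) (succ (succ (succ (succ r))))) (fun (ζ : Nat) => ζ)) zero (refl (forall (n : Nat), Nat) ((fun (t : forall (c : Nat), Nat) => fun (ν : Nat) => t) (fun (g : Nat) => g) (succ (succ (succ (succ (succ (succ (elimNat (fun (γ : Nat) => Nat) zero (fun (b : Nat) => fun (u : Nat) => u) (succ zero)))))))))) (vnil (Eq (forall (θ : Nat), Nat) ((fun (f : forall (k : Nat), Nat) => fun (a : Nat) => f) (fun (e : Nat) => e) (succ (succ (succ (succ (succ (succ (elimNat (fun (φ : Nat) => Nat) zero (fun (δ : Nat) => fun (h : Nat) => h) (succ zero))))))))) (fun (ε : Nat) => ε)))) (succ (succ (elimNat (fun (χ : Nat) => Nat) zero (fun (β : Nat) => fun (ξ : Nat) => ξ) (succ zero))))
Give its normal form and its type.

normal form:
  vcons (Eq (forall (r : Nat), Nat) (fun (m : Nat) => m) (fun (l : Nat) => l)) zero (refl (forall (η : Nat), Nat) (fun (j : Nat) => j)) (vnil (Eq (forall (z : Nat), Nat) (fun (ζ : Nat) => ζ) (fun (n : Nat) => n)))
type:
  Vec (Eq (forall (r : Nat), Nat) (fun (m : Nat) => m) (fun (l : Nat) => l)) (succ zero)


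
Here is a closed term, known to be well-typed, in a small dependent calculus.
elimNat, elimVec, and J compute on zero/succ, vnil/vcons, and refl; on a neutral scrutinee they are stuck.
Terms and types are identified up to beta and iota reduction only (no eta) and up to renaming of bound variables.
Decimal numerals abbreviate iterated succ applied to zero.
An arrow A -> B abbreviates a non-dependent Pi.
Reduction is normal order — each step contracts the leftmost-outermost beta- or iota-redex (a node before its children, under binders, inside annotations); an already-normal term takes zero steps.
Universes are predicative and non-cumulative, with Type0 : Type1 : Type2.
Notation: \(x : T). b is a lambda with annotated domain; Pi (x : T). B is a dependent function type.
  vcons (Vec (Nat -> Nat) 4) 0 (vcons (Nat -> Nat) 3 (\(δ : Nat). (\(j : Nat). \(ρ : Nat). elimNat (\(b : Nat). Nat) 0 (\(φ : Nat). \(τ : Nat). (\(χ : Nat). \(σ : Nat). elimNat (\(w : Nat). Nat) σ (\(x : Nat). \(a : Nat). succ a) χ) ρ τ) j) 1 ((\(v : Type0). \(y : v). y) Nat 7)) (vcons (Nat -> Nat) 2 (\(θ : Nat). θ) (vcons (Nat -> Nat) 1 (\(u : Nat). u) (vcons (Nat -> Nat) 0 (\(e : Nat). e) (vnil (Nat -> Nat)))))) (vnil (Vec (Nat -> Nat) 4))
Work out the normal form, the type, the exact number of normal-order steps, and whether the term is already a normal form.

reduced normal form:
  vcons (Vec (Nat -> Nat) 4) 0 (vcons (Nat -> Nat) 3 (\(δ : Nat). 7) (vcons (Nat -> Nat) 2 (\(j : Nat). j) (vcons (Nat -> Nat) 1 (\(ρ : Nat). ρ) (vcons (Nat -> Nat) 0 (\(b : Nat). b) (vnil (Nat -> Nat)))))) (vnil (Vec (Nat -> Nat) 4))
the term's type:
  Vec (Vec (Nat -> Nat) 4) 1
steps to reach normal form (normal order): 32
term was already normal: no
first contracted redex: a beta-redex


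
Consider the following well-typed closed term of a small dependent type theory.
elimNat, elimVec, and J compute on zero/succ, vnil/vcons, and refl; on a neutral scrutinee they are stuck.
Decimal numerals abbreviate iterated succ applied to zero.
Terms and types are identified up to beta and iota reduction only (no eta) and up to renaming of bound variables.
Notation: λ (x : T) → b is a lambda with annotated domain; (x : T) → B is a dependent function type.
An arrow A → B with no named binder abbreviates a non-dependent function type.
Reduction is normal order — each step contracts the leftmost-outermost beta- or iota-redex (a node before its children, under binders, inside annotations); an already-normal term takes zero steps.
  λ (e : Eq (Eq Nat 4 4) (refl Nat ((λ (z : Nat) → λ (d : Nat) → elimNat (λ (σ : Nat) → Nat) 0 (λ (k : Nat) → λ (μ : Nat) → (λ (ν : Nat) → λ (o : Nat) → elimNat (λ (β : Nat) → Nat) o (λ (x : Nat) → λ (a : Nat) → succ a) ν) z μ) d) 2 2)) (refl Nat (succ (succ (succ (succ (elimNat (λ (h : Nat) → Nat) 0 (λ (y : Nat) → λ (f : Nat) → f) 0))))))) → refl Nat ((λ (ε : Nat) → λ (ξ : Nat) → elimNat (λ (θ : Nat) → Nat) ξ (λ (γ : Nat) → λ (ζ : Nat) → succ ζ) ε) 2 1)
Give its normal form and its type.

normal form:
  λ (e : Eq (Eq Nat 4 4) (refl Nat 4) (refl Nat 4)) → refl Nat 3
type:
  Eq (Eq Nat 4 4) (refl Nat 4) (refl Nat 4) → Eq Nat 3 3
observation: contracting a beta-redex first, the term normalizes in 37 steps.


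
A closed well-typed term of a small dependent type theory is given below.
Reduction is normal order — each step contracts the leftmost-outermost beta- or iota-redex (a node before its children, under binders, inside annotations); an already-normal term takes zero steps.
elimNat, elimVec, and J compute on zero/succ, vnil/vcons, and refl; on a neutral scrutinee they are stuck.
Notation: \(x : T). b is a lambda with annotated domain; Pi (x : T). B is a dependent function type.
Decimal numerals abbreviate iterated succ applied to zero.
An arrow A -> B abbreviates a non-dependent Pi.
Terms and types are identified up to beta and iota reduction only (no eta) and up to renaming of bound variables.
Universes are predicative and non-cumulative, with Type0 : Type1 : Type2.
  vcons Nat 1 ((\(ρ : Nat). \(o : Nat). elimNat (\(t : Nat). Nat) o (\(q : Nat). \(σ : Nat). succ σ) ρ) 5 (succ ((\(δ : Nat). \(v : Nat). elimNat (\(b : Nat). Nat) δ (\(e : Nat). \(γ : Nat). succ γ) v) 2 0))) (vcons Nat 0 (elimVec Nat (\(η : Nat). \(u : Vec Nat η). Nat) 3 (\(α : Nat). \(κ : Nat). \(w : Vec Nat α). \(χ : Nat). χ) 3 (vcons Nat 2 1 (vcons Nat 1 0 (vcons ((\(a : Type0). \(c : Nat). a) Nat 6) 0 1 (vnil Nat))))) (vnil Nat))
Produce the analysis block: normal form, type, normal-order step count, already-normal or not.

normal form:
  vcons Nat 1 8 (vcons Nat 0 3 (vnil Nat))
the term's type:
  Vec Nat 2
normal-order step count: 37
term was already normal: no
first redex: a beta-redex


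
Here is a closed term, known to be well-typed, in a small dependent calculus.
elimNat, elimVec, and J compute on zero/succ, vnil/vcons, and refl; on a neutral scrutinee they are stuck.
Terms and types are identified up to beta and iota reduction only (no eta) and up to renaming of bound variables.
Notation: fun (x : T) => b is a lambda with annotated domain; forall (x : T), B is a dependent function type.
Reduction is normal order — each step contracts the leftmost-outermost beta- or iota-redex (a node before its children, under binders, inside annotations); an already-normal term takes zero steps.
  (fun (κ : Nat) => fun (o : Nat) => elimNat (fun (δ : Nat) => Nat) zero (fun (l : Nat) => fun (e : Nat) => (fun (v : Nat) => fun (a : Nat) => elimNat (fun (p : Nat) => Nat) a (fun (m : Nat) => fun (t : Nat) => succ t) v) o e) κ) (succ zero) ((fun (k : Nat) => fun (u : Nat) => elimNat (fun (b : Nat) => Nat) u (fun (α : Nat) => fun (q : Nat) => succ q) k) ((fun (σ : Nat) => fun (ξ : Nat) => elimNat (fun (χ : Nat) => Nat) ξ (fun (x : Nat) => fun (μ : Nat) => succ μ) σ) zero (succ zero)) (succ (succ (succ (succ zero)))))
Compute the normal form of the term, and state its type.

reduced normal form:
  succ (succ (succ (succ (succ zero))))
the term's type:
  Nat


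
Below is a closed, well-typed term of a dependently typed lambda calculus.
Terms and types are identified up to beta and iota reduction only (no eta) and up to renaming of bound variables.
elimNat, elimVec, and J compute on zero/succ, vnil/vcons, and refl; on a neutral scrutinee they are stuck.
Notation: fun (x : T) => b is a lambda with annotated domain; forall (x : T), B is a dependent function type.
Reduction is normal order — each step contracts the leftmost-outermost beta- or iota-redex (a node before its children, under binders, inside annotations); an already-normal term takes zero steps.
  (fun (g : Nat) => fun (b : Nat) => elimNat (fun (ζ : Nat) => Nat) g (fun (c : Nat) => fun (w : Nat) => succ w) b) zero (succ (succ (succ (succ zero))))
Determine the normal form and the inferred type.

reduced normal form:
  succ (succ (succ (succ zero)))
type:
  Nat
observation: 15 normal-order steps separate the term from its normal form.


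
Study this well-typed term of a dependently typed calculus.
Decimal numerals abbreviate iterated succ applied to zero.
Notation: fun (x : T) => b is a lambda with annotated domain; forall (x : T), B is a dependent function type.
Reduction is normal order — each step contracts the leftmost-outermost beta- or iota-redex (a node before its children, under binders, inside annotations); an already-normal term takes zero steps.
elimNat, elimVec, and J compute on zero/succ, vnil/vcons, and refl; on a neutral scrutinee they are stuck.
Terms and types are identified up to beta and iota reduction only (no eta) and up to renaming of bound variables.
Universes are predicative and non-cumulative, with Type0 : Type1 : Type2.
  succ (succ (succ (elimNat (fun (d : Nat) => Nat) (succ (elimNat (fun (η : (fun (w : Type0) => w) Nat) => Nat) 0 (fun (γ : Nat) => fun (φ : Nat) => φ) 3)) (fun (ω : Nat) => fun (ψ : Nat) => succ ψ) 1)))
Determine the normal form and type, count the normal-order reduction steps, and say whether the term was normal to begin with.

resulting normal form:
  5
type:
  Nat
reduction steps (normal order): 14
already normal: no
first contracted redex: an elimNat iota-redex


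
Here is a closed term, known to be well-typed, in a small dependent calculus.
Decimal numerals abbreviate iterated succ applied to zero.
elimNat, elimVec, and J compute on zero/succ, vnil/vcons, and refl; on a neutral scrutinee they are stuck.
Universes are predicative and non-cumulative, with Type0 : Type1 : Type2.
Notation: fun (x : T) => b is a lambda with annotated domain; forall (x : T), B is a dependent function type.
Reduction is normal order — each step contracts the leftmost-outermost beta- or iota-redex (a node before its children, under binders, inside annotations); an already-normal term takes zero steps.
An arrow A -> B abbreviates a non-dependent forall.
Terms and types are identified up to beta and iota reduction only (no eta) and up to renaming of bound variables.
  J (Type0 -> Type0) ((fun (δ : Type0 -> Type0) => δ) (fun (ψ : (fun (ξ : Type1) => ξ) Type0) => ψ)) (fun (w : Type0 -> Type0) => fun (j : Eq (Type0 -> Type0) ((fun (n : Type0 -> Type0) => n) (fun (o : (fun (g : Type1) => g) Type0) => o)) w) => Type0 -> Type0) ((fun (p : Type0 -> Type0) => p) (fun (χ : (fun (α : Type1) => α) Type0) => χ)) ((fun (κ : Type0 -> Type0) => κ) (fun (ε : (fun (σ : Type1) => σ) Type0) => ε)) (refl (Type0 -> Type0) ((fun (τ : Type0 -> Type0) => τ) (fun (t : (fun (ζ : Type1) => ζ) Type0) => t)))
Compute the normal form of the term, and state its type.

normal form:
  fun (δ : Type0) => δ
the term's type:
  Type0 -> Type0
observation: reduction starts at a J iota-redex, and 3 normal-order steps reach the normal form.


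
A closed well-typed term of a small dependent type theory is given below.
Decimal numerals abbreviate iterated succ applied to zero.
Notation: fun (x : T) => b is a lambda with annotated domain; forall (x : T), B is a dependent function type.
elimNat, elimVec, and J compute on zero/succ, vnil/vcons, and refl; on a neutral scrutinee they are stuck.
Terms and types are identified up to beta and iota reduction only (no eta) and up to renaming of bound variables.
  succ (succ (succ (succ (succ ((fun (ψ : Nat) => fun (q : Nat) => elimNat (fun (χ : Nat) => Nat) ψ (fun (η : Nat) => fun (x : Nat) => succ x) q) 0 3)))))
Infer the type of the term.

inferred type:
  Nat


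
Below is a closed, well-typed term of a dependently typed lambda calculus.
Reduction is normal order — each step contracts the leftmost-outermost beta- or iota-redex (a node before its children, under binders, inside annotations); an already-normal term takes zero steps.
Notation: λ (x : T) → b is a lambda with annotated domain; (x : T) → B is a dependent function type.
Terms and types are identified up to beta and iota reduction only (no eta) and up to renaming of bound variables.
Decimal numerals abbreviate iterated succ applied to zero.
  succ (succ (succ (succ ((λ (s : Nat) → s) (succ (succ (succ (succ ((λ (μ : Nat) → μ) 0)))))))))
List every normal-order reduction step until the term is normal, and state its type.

reduction (normal order):
  succ (succ (succ (succ ((λ (s : Nat) → s) (succ (succ (succ (succ ((λ (μ : Nat) → μ) 0)))))))))
  ~> succ (succ (succ (succ (succ (succ (succ (succ ((λ (s : Nat) → s) 0))))))))
  ~> 8
type:
  Nat


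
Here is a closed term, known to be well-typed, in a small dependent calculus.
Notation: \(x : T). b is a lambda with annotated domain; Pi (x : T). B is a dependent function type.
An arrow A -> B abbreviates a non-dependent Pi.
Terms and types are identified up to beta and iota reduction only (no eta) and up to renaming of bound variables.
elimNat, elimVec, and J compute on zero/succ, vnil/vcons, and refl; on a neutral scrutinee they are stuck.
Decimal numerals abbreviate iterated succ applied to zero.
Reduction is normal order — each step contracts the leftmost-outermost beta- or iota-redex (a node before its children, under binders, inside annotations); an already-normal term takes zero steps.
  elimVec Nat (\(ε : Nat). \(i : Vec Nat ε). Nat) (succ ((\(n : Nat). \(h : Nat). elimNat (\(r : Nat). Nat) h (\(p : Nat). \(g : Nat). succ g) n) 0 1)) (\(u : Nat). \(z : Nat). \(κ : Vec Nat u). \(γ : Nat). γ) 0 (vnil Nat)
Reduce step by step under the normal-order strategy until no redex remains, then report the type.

normal-order reduction:
  elimVec Nat (\(ε : Nat). \(i : Vec Nat ε). Nat) (succ ((\(n : Nat). \(h : Nat). elimNat (\(r : Nat). Nat) h (\(p : Nat). \(g : Nat). succ g) n) 0 1)) (\(u : Nat). \(z : Nat). \(κ : Vec Nat u). \(γ : Nat). γ) 0 (vnil Nat)
  ~> succ ((\(ε : Nat). \(i : Nat). elimNat (\(n : Nat). Nat) i (\(h : Nat). \(r : Nat). succ r) ε) 0 1)
  ~> succ ((\(ε : Nat). elimNat (\(i : Nat). Nat) ε (\(n : Nat). \(h : Nat). succ h) 0) 1)
  ~> succ (elimNat (\(ε : Nat). Nat) 1 (\(i : Nat). \(n : Nat). succ n) 0)
  ~> 2
the term's type:
  Nat
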